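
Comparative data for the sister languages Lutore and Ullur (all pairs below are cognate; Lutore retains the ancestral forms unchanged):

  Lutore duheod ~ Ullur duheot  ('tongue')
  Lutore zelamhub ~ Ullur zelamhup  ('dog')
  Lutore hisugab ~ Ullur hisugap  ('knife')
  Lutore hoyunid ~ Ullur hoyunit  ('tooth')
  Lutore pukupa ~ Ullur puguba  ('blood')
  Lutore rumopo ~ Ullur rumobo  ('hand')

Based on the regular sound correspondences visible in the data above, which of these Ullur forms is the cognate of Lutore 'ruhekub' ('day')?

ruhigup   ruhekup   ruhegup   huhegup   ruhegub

pukupa ~ puguba — Lutore k corresponds to Ullur g between vowels (before a back vowel).
zelamhub ~ zelamhup, hisugab ~ hisugap — Lutore b corresponds to Ullur p word-finally.
Applying these to Lutore 'ruhekub':
  ruhekub → ruhegub   (k→g between vowels (before a back vowel))
  ruhegub → ruhegup   (b→p word-finally)
So the Ullur cognate is 'ruhegup'.

ruhegup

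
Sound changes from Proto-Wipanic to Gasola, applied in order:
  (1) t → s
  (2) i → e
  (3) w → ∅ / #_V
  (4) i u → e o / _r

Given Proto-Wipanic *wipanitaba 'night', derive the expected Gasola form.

epanesaba

Gasola: *wipanitaba
  wipanitaba → wipanisaba   [unconditioned shift]
  wipanisaba → wepanesaba   [vowel merger]
  wepanesaba → epanesaba   [glide loss]
  epanesaba (rule 4 does not apply)
  giving Gasola epanesaba.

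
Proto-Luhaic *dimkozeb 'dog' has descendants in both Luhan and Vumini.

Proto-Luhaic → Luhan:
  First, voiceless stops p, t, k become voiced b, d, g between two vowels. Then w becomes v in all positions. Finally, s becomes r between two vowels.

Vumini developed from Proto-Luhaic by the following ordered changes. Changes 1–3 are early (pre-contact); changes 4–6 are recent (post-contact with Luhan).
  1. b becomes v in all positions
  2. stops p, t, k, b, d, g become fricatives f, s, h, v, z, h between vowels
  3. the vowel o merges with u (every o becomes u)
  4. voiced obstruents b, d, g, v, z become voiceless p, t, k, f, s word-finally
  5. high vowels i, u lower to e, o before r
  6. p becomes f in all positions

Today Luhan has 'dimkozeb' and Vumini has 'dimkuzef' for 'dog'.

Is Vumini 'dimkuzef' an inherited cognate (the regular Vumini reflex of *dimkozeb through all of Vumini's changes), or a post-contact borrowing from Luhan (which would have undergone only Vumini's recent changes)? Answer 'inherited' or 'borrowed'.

inherited

If inherited, *dimkozeb would pass through all of Vumini's changes:
Vumini: *dimkozeb
  dimkozeb → dimkozev   [unconditioned shift]
  dimkozev (rule 2 does not apply)
  dimkozev → dimkuzev   [vowel merger]
  dimkuzev → dimkuzef   [final devoicing]
  dimkuzef (rule 5 does not apply)
  dimkuzef (rule 6 does not apply)
  giving Vumini dimkuzef.
If borrowed from Luhan 'dimkozeb' after the early changes, it would undergo only the recent ones:
  rule 4 (final devoicing): dimkozeb → dimkozep
  rule 5 (pre-rhotic lowering): no change (dimkozep)
  rule 6 (unconditioned shift): dimkozep → dimkozef
  ⇒ as a loan: dimkozef
Vumini 'dimkuzef' matches the inherited outcome exactly, so it is an inherited cognate, not a loan.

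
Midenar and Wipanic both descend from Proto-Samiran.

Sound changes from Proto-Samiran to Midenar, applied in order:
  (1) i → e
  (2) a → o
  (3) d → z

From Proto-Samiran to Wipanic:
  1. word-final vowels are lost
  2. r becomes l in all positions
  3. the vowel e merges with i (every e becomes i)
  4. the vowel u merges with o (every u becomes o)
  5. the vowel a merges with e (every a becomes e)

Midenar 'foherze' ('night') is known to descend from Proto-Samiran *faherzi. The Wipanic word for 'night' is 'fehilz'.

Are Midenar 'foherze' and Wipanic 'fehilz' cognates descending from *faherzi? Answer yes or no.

Derive the expected Wipanic reflex of *faherzi:
Wipanic: *faherzi > faherz > fahelz > fahilz > fehilz  (by apocope, unconditioned shift, vowel merger, vowel merger)
Wipanic 'fehilz' matches the regular reflex exactly, so the pair is cognate.

yes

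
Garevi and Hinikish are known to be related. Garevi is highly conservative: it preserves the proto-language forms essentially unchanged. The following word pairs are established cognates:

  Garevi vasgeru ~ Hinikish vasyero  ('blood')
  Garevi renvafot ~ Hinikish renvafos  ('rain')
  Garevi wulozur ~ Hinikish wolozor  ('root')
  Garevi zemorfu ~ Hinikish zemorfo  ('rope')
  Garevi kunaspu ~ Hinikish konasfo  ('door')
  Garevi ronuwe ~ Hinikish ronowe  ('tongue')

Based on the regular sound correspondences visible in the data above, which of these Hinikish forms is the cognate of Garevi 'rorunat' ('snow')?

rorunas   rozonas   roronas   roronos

kunaspu ~ konasfo — Garevi u corresponds to Hinikish o after a consonant, before a nasal.
renvafot ~ renvafos — Garevi t corresponds to Hinikish s word-finally.
Applying these to Garevi 'rorunat':
  rorunat → roronat   (u→o after a consonant, before a nasal)
  roronat → roronas   (t→s word-finally)
So the Hinikish cognate is 'roronas'.

roronas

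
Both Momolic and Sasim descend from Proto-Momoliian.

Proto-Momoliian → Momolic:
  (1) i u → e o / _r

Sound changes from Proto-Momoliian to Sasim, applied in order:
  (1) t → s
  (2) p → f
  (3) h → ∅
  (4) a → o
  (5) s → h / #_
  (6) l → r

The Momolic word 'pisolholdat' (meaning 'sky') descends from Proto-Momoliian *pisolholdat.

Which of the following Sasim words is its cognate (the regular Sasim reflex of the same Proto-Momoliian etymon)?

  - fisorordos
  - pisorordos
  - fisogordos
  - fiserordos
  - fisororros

Sasim: *pisolholdat > pisolholdas > fisolholdas > fisololdas > fisololdos > fisorordos  (by unconditioned shift, unconditioned shift, h-loss, vowel merger, unconditioned shift)

fisorordos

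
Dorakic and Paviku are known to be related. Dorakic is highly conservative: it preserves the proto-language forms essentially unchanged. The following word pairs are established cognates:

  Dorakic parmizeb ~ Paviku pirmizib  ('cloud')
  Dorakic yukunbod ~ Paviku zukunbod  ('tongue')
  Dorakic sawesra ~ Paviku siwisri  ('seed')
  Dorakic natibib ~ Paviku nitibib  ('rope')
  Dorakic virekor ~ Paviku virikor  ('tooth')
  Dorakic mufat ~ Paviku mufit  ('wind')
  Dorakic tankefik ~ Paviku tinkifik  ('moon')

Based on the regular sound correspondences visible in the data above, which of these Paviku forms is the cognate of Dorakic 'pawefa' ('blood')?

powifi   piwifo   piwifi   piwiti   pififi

piwifi

sawesra ~ siwisri, natibib ~ nitibib — Dorakic a corresponds to Paviku i after a consonant, before a consonant other than r, m, n, p, b, f, v.
tankefik ~ tinkifik — Dorakic e corresponds to Paviku i after a consonant, before a labial obstruent.
sawesra ~ siwisri — Dorakic a corresponds to Paviku i word-finally.
Applying these to Dorakic 'pawefa':
  pawefa → piwefa   (a→i after a consonant, before a consonant other than r, m, n, p, b, f, v)
  piwefa → piwifa   (e→i after a consonant, before a labial obstruent)
  piwifa → piwifi   (a→i word-finally)
So the Paviku cognate is 'piwifi'.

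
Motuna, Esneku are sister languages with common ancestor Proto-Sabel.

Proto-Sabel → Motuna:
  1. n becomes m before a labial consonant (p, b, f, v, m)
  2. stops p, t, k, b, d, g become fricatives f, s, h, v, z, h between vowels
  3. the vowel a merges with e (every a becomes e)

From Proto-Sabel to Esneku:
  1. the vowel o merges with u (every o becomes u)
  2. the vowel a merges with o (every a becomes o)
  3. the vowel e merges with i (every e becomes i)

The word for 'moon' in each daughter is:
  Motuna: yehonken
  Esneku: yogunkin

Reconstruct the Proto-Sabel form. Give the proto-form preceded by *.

*yagonken

Position 2: Motuna has e, Esneku has o. In Esneku, o can only continue *a, so the proto-segment is *a.
Position 4: Motuna has o, Esneku has u. Motuna preserves o here (none of its changes turn any other segment into o), so the proto-segment is *o.
Position 3: Motuna has h, Esneku has g. Esneku preserves g here (none of its changes turn any other segment into g), so the proto-segment is *g.
Continuing position by position gives *yagonken; check it forward:
Motuna: *yagonken
  yagonken (rule 1 does not apply)
  yagonken → yahonken   [intervocalic lenition]
  yahonken → yehonken   [vowel merger]
  giving Motuna yehonken.
Esneku: start from *yagonken.
  rule 1 (vowel merger): yagonken → yagunken
  rule 2 (vowel merger): yagunken → yogunken
  rule 3 (vowel merger): yogunken → yogunkin
  ⇒ Esneku yogunkin
Only *yagonken yields all of Motuna yehonken, Esneku yogunkin.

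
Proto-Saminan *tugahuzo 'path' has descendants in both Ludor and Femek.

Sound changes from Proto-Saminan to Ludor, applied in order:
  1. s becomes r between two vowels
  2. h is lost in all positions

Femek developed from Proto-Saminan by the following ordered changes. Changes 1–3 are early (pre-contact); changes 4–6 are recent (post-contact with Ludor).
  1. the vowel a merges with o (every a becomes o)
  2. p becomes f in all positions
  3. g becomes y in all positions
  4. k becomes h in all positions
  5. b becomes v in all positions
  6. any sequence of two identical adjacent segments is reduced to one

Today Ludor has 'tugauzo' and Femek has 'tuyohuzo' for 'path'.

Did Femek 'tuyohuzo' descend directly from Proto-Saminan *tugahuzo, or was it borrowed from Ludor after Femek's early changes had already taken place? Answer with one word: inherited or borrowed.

inherited

If inherited, *tugahuzo would pass through all of Femek's changes:
Femek: *tugahuzo > tugohuzo > tuyohuzo  (by vowel merger, unconditioned shift)
If borrowed from Ludor 'tugauzo' after the early changes, it would undergo only the recent ones:
  rule 4 (unconditioned shift): no change (tugauzo)
  rule 5 (unconditioned shift): no change (tugauzo)
  rule 6 (degemination): no change (tugauzo)
  ⇒ as a loan: tugauzo
Femek 'tuyohuzo' matches the inherited outcome exactly, so it is an inherited cognate, not a loan.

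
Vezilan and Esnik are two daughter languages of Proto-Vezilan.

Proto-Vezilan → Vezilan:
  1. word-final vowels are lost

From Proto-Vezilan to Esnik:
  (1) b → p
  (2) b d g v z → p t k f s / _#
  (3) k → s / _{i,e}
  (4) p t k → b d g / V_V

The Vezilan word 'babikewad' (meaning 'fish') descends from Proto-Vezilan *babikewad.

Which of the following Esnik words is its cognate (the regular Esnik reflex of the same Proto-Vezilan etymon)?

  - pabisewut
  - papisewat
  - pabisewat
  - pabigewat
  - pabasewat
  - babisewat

pabisewat

Esnik: *babikewad > papikewad > papikewat > papisewat > pabisewat  (by unconditioned shift, final devoicing, palatalisation, intervocalic voicing)
Only 'pabisewat' matches the regular Esnik development of *babikewad.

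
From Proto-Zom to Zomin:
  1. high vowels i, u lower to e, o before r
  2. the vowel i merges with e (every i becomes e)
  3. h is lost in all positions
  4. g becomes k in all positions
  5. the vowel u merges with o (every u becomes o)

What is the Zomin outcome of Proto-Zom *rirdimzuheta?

Zomin: start from *rirdimzuheta.
  rule 1 (pre-rhotic lowering): rirdimzuheta → rerdimzuheta
  rule 2 (vowel merger): rerdimzuheta → rerdemzuheta
  rule 3 (h-loss): rerdemzuheta → rerdemzueta
  rule 4: no change — rerdemzueta
  rule 5 (vowel merger): rerdemzueta → rerdemzoeta
  ⇒ Zomin rerdemzoeta

rerdemzoeta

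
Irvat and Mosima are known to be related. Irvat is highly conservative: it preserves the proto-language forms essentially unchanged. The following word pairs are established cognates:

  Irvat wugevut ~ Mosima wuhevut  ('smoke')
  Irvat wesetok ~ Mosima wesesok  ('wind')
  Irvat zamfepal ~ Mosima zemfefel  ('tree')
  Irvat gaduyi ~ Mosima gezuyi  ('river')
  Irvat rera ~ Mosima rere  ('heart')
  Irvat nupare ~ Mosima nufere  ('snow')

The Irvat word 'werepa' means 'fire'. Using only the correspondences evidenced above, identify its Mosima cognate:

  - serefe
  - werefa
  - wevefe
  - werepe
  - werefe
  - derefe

zamfepal ~ zemfefel, nupare ~ nufere — Irvat p corresponds to Mosima f between vowels (before a back vowel).
rera ~ rere — Irvat a corresponds to Mosima e word-finally.
Applying these to Irvat 'werepa':
  werepa → werefa   (p→f between vowels (before a back vowel))
  werefa → werefe   (a→e word-finally)
So the Mosima cognate is 'werefe'.

werefe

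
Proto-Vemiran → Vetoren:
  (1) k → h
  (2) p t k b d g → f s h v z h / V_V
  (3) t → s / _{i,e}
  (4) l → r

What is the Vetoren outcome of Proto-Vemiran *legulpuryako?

Vetoren: start from *legulpuryako.
  rule 1 (unconditioned shift): legulpuryako → legulpuryaho
  rule 2 (intervocalic lenition): legulpuryaho → lehulpuryaho
  rule 3: no change — lehulpuryaho
  rule 4 (unconditioned shift): lehulpuryaho → rehurpuryaho
  ⇒ Vetoren rehurpuryaho

rehurpuryaho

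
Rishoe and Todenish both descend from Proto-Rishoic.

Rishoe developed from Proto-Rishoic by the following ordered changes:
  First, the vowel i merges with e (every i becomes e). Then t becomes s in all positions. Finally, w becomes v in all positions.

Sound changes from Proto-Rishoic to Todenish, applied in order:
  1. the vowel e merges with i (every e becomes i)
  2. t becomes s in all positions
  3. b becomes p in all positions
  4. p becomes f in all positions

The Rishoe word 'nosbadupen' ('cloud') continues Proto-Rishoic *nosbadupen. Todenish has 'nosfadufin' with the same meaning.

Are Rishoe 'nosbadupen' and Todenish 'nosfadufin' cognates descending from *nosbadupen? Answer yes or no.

yes

Derive the expected Todenish reflex of *nosbadupen:
Todenish: *nosbadupen
  nosbadupen → nosbadupin   [vowel merger]
  nosbadupin (rule 2 does not apply)
  nosbadupin → nospadupin   [unconditioned shift]
  nospadupin → nosfadufin   [unconditioned shift]
  giving Todenish nosfadufin.
Todenish 'nosfadufin' matches the regular reflex exactly, so the pair is cognate.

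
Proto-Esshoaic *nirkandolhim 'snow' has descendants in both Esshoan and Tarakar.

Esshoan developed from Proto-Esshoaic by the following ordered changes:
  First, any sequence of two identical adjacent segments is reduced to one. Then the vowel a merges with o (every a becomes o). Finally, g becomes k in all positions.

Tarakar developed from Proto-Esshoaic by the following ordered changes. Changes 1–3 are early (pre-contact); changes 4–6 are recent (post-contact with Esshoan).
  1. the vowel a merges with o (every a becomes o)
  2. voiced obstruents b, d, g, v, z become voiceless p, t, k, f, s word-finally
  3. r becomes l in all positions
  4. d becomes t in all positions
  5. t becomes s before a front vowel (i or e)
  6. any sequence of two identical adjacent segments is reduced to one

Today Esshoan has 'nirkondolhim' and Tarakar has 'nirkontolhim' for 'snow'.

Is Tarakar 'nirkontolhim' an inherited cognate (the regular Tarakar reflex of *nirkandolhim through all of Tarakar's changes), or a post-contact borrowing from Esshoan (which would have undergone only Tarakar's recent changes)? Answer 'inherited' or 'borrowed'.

borrowed

If inherited, *nirkandolhim would pass through all of Tarakar's changes:
Tarakar: start from *nirkandolhim.
  rule 1 (vowel merger): nirkandolhim → nirkondolhim
  rule 2: no change — nirkondolhim
  rule 3 (unconditioned shift): nirkondolhim → nilkondolhim
  rule 4 (unconditioned shift): nilkondolhim → nilkontolhim
  rule 5: no change — nilkontolhim
  rule 6: no change — nilkontolhim
  ⇒ Tarakar nilkontolhim
If borrowed from Esshoan 'nirkondolhim' after the early changes, it would undergo only the recent ones:
  rule 4 (unconditioned shift): nirkondolhim → nirkontolhim
  rule 5 (palatalisation): no change (nirkontolhim)
  rule 6 (degemination): no change (nirkontolhim)
  ⇒ as a loan: nirkontolhim
Tarakar 'nirkontolhim' matches the loan outcome 'nirkontolhim', not the inherited 'nilkontolhim' — it skipped the early Tarakar changes, so it was borrowed from Esshoan.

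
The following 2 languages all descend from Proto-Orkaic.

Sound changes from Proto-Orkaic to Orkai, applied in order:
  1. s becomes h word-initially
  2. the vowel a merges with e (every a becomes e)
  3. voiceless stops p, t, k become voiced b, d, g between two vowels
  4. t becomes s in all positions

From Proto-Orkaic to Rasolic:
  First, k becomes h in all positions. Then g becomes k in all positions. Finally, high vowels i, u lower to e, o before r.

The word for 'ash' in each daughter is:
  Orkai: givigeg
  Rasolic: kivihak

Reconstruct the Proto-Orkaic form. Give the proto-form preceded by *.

Position 1: Orkai has g, Rasolic has k. In Rasolic, k can only continue *g, so the proto-segment is *g.
Position 6: Orkai has e, Rasolic has a. Rasolic preserves a here (none of its changes turn any other segment into a), so the proto-segment is *a.
This points to *givikag. Verify forward in each daughter:
Orkai: *givikag > givikeg > givigeg  (by vowel merger, intervocalic voicing)
Rasolic: *givikag
  givikag → givihag   [unconditioned shift]
  givihag → kivihak   [unconditioned shift]
  kivihak (rule 3 does not apply)
  giving Rasolic kivihak.
Only *givikag yields all of Orkai givigeg, Rasolic kivihak.

*givikag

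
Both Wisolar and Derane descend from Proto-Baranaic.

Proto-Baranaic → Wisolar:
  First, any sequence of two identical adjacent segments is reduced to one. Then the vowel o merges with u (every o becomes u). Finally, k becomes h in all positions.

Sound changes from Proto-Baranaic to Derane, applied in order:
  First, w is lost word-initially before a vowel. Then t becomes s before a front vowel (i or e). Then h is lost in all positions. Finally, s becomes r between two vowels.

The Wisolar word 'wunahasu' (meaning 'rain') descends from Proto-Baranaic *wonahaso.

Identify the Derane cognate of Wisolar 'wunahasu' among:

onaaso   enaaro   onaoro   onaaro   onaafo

Derane: start from *wonahaso.
  rule 1 (glide loss): wonahaso → onahaso
  rule 2: no change — onahaso
  rule 3 (h-loss): onahaso → onaaso
  rule 4 (rhotacism): onaaso → onaaro
  ⇒ Derane onaaro
Only 'onaaro' matches the regular Derane development of *wonahaso.

onaaro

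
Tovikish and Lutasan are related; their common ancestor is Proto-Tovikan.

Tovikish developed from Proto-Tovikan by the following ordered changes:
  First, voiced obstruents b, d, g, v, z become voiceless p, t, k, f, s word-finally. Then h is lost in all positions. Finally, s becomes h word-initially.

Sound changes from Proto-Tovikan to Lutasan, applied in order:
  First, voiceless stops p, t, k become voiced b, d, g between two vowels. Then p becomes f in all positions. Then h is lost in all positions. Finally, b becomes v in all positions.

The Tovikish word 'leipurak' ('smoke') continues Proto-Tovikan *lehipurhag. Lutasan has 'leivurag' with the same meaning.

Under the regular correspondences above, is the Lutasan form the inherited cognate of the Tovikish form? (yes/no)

Derive the expected Lutasan reflex of *lehipurhag:
Lutasan: *lehipurhag
  lehipurhag → lehiburhag   [intervocalic voicing]
  lehiburhag (rule 2 does not apply)
  lehiburhag → leiburag   [h-loss]
  leiburag → leivurag   [unconditioned shift]
  giving Lutasan leivurag.
Lutasan 'leivurag' matches the regular reflex exactly, so the pair is cognate.

yes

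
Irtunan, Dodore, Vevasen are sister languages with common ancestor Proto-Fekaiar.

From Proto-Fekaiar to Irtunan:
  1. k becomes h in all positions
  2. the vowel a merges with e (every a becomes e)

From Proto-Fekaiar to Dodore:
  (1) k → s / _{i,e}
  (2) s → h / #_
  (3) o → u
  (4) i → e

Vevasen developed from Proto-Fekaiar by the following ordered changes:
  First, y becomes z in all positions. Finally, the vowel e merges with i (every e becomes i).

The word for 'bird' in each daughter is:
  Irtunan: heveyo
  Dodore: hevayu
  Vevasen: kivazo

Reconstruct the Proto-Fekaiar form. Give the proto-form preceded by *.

Position 6: Irtunan has o, Dodore has u, Vevasen has o. Irtunan preserves o here (none of its changes turn any other segment into o), so the proto-segment is *o.
Position 1: Irtunan has h, Dodore has h, Vevasen has k. Vevasen preserves k here (none of its changes turn any other segment into k), so the proto-segment is *k.
Position 4: Irtunan has e, Dodore has a, Vevasen has a. Dodore preserves a here (none of its changes turn any other segment into a), so the proto-segment is *a.
Continuing position by position gives *kevayo; check it forward:
Irtunan: *kevayo
  kevayo → hevayo   [unconditioned shift]
  hevayo → heveyo   [vowel merger]
  giving Irtunan heveyo.
Dodore: start from *kevayo.
  rule 1 (palatalisation): kevayo → sevayo
  rule 2 (debuccalisation): sevayo → hevayo
  rule 3 (vowel merger): hevayo → hevayu
  rule 4: no change — hevayu
  ⇒ Dodore hevayu
Vevasen: *kevayo > kevazo > kivazo  (by unconditioned shift, vowel merger)
*kevayo is the unique common source.

*kevayo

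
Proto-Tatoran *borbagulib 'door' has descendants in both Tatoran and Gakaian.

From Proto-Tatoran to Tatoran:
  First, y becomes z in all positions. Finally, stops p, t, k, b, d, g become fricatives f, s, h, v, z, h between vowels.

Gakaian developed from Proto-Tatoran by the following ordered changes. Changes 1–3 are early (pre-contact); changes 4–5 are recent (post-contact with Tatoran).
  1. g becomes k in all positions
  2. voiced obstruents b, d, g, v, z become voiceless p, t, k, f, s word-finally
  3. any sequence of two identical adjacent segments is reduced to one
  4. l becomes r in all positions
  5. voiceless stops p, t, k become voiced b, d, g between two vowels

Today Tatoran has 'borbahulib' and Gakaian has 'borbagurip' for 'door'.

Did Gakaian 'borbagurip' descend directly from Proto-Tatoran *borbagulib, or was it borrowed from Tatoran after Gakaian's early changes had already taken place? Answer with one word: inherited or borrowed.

If inherited, *borbagulib would pass through all of Gakaian's changes:
Gakaian: *borbagulib > borbakulib > borbakulip > borbakurip > borbagurip  (by unconditioned shift, final devoicing, unconditioned shift, intervocalic voicing)
If borrowed from Tatoran 'borbahulib' after the early changes, it would undergo only the recent ones:
  rule 4 (unconditioned shift): borbahulib → borbahurib
  rule 5 (intervocalic voicing): no change (borbahurib)
  ⇒ as a loan: borbahurib
Gakaian 'borbagurip' matches the inherited outcome exactly, so it is an inherited cognate, not a loan.

inherited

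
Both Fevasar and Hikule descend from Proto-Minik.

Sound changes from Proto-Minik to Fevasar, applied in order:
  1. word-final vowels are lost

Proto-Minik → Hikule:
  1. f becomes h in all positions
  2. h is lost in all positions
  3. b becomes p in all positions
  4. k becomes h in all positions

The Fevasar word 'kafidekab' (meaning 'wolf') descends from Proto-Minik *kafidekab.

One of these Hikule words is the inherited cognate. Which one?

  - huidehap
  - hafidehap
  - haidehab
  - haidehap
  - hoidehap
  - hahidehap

Hikule: *kafidekab > kahidekab > kaidekab > kaidekap > haidehap  (by unconditioned shift, h-loss, unconditioned shift, unconditioned shift)
Among the options, 'haidehap' alone shows every Hikule change applied in order.

haidehap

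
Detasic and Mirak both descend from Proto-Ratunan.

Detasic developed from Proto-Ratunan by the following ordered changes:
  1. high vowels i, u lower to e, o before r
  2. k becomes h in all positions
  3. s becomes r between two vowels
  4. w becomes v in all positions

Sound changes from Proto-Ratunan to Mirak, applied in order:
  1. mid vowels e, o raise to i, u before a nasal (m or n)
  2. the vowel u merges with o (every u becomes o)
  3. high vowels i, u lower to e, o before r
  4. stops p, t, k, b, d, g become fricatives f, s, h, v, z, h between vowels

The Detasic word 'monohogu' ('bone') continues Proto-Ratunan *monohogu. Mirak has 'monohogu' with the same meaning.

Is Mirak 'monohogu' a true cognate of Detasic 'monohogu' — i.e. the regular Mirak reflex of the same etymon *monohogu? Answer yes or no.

Derive the expected Mirak reflex of *monohogu:
Mirak: start from *monohogu.
  rule 1 (pre-nasal raising): monohogu → munohogu
  rule 2 (vowel merger): munohogu → monohogo
  rule 3: no change — monohogo
  rule 4 (intervocalic lenition): monohogo → monohoho
  ⇒ Mirak monohoho
The regular Mirak reflex would be 'monohoho', but the attested form is 'monohogu'. The correspondence is irregular, so they are not cognates (the Mirak form has a different source).

no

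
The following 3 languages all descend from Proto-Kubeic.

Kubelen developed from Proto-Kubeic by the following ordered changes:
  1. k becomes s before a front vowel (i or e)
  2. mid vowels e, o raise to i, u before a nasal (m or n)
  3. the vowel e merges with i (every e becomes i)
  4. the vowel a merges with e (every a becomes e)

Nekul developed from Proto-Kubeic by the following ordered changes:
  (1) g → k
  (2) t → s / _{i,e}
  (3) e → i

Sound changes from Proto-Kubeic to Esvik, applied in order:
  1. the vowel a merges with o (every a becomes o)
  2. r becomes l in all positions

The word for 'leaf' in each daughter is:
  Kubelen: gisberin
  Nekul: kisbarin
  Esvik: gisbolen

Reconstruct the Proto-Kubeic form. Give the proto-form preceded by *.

*gisbaren

Position 1: Kubelen has g, Nekul has k, Esvik has g. Kubelen preserves g here (none of its changes turn any other segment into g), so the proto-segment is *g.
Position 7: Kubelen has i, Nekul has i, Esvik has e. Esvik preserves e here (none of its changes turn any other segment into e), so the proto-segment is *e.
Position 6: Kubelen has r, Nekul has r, Esvik has l. Kubelen preserves r here (none of its changes turn any other segment into r), so the proto-segment is *r.
Continuing position by position gives *gisbaren; check it forward:
Kubelen: *gisbaren > gisbarin > gisberin  (by pre-nasal raising, vowel merger)
Nekul: *gisbaren
  gisbaren → kisbaren   [unconditioned shift]
  kisbaren (rule 2 does not apply)
  kisbaren → kisbarin   [vowel merger]
  giving Nekul kisbarin.
Esvik: *gisbaren > gisboren > gisbolen  (by vowel merger, unconditioned shift)
No other proto-form is consistent with every reflex, so the reconstruction is *gisbaren.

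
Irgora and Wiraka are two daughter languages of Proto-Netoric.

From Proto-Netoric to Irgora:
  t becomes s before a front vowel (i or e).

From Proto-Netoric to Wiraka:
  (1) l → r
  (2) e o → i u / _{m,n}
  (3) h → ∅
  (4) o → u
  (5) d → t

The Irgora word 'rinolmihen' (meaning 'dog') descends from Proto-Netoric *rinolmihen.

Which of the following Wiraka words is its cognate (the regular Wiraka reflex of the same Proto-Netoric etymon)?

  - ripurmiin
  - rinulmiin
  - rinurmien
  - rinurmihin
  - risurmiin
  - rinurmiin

rinurmiin

Wiraka: *rinolmihen > rinormihen > rinormihin > rinormiin > rinurmiin  (by unconditioned shift, pre-nasal raising, h-loss, vowel merger)
Only 'rinurmiin' matches the regular Wiraka development of *rinolmihen.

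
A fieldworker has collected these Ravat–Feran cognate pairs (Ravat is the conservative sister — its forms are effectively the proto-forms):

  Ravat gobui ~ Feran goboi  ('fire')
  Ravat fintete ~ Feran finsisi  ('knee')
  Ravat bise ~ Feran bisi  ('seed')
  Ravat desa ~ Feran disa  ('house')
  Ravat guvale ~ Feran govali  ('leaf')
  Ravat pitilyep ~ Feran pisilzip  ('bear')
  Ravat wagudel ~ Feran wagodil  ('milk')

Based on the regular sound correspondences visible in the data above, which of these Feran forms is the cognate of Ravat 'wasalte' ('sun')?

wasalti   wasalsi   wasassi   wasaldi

fintete ~ finsisi — Ravat t corresponds to Feran s after a consonant, before a front vowel.
fintete ~ finsisi, bise ~ bisi — Ravat e corresponds to Feran i word-finally.
Applying these to Ravat 'wasalte':
  wasalte → wasalse   (t→s after a consonant, before a front vowel)
  wasalse → wasalsi   (e→i word-finally)
So the Feran cognate is 'wasalsi'.

wasalsi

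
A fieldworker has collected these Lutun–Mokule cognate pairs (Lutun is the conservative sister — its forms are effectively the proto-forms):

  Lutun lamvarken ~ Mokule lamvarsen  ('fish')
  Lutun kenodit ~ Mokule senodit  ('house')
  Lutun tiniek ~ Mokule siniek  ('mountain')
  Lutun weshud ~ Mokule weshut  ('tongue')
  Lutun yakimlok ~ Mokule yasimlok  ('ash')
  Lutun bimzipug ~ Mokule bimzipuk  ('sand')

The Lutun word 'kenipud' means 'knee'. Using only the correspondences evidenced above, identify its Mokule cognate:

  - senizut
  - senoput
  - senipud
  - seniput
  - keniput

kenodit ~ senodit — Lutun k corresponds to Mokule s word-initially before a front vowel.
weshud ~ weshut — Lutun d corresponds to Mokule t word-finally.
Applying these to Lutun 'kenipud':
  kenipud → senipud   (k→s word-initially before a front vowel)
  senipud → seniput   (d→t word-finally)
So the Mokule cognate is 'seniput'.

seniput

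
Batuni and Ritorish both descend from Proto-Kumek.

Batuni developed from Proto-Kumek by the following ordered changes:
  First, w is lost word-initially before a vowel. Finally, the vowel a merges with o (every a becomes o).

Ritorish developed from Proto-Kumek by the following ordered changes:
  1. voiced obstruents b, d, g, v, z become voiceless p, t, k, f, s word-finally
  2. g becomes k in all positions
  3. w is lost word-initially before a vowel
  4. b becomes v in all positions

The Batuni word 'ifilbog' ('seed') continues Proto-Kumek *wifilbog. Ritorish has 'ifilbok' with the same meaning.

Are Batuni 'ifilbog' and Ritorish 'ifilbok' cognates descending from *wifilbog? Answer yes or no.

no

Derive the expected Ritorish reflex of *wifilbog:
Ritorish: *wifilbog > wifilbok > ifilbok > ifilvok  (by final devoicing, glide loss, unconditioned shift)
The regular Ritorish reflex would be 'ifilvok', but the attested form is 'ifilbok'. The correspondence is irregular, so they are not cognates (the Ritorish form has a different source).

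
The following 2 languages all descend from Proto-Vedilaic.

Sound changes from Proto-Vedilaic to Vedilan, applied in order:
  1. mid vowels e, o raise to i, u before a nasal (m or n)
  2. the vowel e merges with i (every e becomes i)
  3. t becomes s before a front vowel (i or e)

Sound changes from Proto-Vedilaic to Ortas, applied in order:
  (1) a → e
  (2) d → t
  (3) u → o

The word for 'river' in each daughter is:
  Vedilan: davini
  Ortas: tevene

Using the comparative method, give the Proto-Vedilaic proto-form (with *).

Position 2: Vedilan has a, Ortas has e. Vedilan preserves a here (none of its changes turn any other segment into a), so the proto-segment is *a.
Position 1: Vedilan has d, Ortas has t. Vedilan preserves d here (none of its changes turn any other segment into d), so the proto-segment is *d.
Position 4: Vedilan has i, Ortas has e. Taking the neighbouring segments as reconstructed: Vedilan i could go back to *e or *i; Ortas e could go back to *a or *e — the one source consistent with every daughter is *e.
Verify the candidate proto-form against each daughter:
Vedilan: *davene
  davene → davine   [pre-nasal raising]
  davine → davini   [vowel merger]
  davini (rule 3 does not apply)
  giving Vedilan davini.
Ortas: *davene > devene > tevene  (by vowel merger, unconditioned shift)
*davene is the unique common source.

*davene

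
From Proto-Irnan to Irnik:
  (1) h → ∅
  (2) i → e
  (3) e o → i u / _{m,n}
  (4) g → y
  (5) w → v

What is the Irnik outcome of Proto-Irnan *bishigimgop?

Irnik: start from *bishigimgop.
  rule 1 (h-loss): bishigimgop → bisigimgop
  rule 2 (vowel merger): bisigimgop → besegemgop
  rule 3 (pre-nasal raising): besegemgop → besegimgop
  rule 4 (unconditioned shift): besegimgop → beseyimyop
  rule 5: no change — beseyimyop
  ⇒ Irnik beseyimyop

beseyimyop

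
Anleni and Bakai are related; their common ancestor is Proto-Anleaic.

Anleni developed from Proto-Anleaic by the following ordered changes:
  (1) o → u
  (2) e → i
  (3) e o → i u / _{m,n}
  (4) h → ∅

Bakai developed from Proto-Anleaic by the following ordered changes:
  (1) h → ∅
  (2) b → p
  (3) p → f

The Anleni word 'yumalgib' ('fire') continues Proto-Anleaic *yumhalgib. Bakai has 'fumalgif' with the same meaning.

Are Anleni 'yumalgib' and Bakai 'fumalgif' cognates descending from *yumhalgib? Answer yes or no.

no

Derive the expected Bakai reflex of *yumhalgib:
Bakai: *yumhalgib
  yumhalgib → yumalgib   [h-loss]
  yumalgib → yumalgip   [unconditioned shift]
  yumalgip → yumalgif   [unconditioned shift]
  giving Bakai yumalgif.
The regular Bakai reflex would be 'yumalgif', but the attested form is 'fumalgif'. The correspondence is irregular, so they are not cognates (the Bakai form has a different source).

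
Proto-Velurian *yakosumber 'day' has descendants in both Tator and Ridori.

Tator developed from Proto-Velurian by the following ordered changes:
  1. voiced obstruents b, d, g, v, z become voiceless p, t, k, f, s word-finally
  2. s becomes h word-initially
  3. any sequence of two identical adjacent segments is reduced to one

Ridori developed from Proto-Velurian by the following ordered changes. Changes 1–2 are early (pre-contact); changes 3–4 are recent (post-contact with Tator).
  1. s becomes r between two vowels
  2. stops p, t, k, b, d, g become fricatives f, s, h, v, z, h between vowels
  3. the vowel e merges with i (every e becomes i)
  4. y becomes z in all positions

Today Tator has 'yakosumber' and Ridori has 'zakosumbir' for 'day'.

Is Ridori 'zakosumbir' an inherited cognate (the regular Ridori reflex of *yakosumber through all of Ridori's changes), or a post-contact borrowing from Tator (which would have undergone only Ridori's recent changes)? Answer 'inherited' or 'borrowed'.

If inherited, *yakosumber would pass through all of Ridori's changes:
Ridori: start from *yakosumber.
  rule 1 (rhotacism): yakosumber → yakorumber
  rule 2 (intervocalic lenition): yakorumber → yahorumber
  rule 3 (vowel merger): yahorumber → yahorumbir
  rule 4 (unconditioned shift): yahorumbir → zahorumbir
  ⇒ Ridori zahorumbir
If borrowed from Tator 'yakosumber' after the early changes, it would undergo only the recent ones:
  rule 3 (vowel merger): yakosumber → yakosumbir
  rule 4 (unconditioned shift): yakosumbir → zakosumbir
  ⇒ as a loan: zakosumbir
Ridori 'zakosumbir' matches the loan outcome 'zakosumbir', not the inherited 'zahorumbir' — it skipped the early Ridori changes, so it was borrowed from Tator.

borrowed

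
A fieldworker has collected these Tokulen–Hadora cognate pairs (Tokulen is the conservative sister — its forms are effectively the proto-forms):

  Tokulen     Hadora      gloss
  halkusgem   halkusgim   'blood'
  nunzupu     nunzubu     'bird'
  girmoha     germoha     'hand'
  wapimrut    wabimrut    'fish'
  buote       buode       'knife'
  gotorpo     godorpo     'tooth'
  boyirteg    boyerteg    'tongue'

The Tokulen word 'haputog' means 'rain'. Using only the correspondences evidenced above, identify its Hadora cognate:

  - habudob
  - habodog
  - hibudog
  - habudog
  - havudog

nunzupu ~ nunzubu — Tokulen p corresponds to Hadora b between vowels (before a back vowel).
gotorpo ~ godorpo — Tokulen t corresponds to Hadora d between vowels (before a back vowel).
Applying these to Tokulen 'haputog':
  haputog → habutog   (p→b between vowels (before a back vowel))
  habutog → habudog   (t→d between vowels (before a back vowel))
So the Hadora cognate is 'habudog'.

habudog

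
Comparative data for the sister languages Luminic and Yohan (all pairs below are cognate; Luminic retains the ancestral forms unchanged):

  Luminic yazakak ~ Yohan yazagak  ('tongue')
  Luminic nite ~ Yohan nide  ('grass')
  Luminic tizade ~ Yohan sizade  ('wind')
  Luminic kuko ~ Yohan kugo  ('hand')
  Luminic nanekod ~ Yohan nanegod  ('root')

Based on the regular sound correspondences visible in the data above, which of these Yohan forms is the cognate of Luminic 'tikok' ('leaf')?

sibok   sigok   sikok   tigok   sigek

sigok

tizade ~ sizade — Luminic t corresponds to Yohan s word-initially before a front vowel.
kuko ~ kugo, nanekod ~ nanegod — Luminic k corresponds to Yohan g between vowels (before a back vowel).
Applying these to Luminic 'tikok':
  tikok → sikok   (t→s word-initially before a front vowel)
  sikok → sigok   (k→g between vowels (before a back vowel))
So the Yohan cognate is 'sigok'.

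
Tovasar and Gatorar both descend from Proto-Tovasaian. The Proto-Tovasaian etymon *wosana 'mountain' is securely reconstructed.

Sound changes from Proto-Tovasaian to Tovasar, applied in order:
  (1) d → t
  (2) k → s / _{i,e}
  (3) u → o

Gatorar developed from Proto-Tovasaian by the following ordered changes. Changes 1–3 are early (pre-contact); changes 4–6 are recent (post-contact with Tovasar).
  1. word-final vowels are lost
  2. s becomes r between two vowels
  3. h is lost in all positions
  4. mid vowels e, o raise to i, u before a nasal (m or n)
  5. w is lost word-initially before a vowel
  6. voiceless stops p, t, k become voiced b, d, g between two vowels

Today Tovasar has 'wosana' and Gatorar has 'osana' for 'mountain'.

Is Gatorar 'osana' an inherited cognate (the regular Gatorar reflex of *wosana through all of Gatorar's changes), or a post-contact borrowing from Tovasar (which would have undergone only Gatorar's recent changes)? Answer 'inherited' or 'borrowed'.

If inherited, *wosana would pass through all of Gatorar's changes:
Gatorar: *wosana > wosan > woran > oran  (by apocope, rhotacism, glide loss)
If borrowed from Tovasar 'wosana' after the early changes, it would undergo only the recent ones:
  rule 4 (pre-nasal raising): no change (wosana)
  rule 5 (glide loss): wosana → osana
  rule 6 (intervocalic voicing): no change (osana)
  ⇒ as a loan: osana
Gatorar 'osana' matches the loan outcome 'osana', not the inherited 'oran' — it skipped the early Gatorar changes, so it was borrowed from Tovasar.

borrowed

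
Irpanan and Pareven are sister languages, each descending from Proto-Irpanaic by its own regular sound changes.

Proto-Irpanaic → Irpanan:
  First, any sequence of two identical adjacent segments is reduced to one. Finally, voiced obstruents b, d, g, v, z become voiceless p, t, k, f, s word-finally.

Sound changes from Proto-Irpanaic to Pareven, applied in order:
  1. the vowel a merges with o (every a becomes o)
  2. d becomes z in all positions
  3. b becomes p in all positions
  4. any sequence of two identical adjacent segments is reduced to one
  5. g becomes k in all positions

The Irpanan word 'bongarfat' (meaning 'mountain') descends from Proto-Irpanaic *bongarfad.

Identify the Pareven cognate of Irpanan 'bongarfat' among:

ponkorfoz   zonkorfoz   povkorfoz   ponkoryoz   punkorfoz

Pareven: *bongarfad
  bongarfad → bongorfod   [vowel merger]
  bongorfod → bongorfoz   [unconditioned shift]
  bongorfoz → pongorfoz   [unconditioned shift]
  pongorfoz (rule 4 does not apply)
  pongorfoz → ponkorfoz   [unconditioned shift]
  giving Pareven ponkorfoz.
Only 'ponkorfoz' matches the regular Pareven development of *bongarfad.

ponkorfoz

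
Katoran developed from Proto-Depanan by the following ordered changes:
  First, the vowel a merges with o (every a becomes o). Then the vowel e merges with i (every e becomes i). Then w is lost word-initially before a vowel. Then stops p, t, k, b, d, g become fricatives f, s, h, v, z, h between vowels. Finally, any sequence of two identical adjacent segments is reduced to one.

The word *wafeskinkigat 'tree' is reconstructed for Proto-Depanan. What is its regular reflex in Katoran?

ofiskinkihot

Katoran: *wafeskinkigat > wofeskinkigot > wofiskinkigot > ofiskinkigot > ofiskinkihot  (by vowel merger, vowel merger, glide loss, intervocalic lenition)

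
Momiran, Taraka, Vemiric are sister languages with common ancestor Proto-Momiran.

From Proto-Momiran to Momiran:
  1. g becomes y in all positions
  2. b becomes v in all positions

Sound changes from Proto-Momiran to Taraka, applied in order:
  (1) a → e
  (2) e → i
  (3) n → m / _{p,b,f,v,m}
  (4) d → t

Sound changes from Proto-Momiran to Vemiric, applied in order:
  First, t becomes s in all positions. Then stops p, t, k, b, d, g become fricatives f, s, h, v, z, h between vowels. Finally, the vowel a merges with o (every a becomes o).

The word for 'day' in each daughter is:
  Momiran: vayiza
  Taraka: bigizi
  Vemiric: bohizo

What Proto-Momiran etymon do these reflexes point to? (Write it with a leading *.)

*bagiza

Position 1: Momiran has v, Taraka has b, Vemiric has b. Taraka preserves b here (none of its changes turn any other segment into b), so the proto-segment is *b.
Position 3: Momiran has y, Taraka has g, Vemiric has h. Taraka preserves g here (none of its changes turn any other segment into g), so the proto-segment is *g.
Verify the candidate proto-form against each daughter:
Momiran: *bagiza > bayiza > vayiza  (by unconditioned shift, unconditioned shift)
Taraka: *bagiza > begize > bigizi  (by vowel merger, vowel merger)
Vemiric: *bagiza
  bagiza (rule 1 does not apply)
  bagiza → bahiza   [intervocalic lenition]
  bahiza → bohizo   [vowel merger]
  giving Vemiric bohizo.
No other proto-form is consistent with every reflex, so the reconstruction is *bagiza.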